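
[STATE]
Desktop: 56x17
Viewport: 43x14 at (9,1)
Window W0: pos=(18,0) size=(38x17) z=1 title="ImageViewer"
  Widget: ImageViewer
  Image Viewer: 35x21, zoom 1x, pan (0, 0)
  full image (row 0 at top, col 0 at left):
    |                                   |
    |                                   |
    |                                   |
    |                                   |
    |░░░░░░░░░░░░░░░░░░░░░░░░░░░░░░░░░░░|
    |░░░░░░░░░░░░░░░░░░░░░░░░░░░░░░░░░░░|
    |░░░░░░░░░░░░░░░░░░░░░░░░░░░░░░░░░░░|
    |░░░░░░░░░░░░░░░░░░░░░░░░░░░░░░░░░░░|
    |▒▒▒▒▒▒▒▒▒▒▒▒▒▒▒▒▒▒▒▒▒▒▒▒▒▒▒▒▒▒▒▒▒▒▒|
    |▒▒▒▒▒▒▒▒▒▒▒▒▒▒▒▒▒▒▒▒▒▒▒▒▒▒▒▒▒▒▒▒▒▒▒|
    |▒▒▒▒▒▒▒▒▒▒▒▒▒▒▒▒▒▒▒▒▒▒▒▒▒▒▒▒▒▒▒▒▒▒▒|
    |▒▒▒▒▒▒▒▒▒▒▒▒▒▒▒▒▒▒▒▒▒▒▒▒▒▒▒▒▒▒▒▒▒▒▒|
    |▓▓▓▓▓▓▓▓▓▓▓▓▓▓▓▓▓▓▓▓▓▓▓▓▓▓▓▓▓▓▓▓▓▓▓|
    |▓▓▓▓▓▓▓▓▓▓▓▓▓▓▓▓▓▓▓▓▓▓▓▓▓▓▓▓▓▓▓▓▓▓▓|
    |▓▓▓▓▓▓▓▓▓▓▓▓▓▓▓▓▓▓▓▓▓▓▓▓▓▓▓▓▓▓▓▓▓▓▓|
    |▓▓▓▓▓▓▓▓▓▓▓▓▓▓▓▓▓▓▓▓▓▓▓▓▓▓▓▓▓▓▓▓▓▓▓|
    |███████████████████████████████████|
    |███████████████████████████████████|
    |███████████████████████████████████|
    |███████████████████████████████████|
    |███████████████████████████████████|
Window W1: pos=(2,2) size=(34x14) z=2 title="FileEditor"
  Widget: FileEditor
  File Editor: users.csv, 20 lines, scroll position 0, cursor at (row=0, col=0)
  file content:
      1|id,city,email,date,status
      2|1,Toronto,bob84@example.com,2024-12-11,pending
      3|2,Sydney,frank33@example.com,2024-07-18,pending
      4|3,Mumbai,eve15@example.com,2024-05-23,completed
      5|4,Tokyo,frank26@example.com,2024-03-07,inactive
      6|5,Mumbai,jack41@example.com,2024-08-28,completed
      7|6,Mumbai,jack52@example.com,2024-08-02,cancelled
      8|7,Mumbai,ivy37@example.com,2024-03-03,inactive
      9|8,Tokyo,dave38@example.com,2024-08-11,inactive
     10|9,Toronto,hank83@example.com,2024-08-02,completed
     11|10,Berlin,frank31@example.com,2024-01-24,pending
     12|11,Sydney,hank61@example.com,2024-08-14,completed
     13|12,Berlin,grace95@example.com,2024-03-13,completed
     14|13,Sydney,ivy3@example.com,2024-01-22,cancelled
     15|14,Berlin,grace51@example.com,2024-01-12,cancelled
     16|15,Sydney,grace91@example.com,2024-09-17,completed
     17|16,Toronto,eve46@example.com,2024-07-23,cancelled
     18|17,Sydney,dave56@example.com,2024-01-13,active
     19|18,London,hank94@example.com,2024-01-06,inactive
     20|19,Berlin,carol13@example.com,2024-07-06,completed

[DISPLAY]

         ┃ ImageViewer                     
━━━━━━━━━━━━━━━━━━━━━━━━━━┓────────────────
ditor                     ┃                
──────────────────────────┨                
y,email,date,status      ▲┃                
nto,bob84@example.com,202█┃                
ey,frank33@example.com,20░┃░░░░░░░░░░░░░░░░
ai,eve15@example.com,2024░┃░░░░░░░░░░░░░░░░
o,frank26@example.com,202░┃░░░░░░░░░░░░░░░░
ai,jack41@example.com,202░┃░░░░░░░░░░░░░░░░
ai,jack52@example.com,202░┃▒▒▒▒▒▒▒▒▒▒▒▒▒▒▒▒
ai,ivy37@example.com,2024░┃▒▒▒▒▒▒▒▒▒▒▒▒▒▒▒▒
o,dave38@example.com,2024░┃▒▒▒▒▒▒▒▒▒▒▒▒▒▒▒▒
nto,hank83@example.com,20▼┃▒▒▒▒▒▒▒▒▒▒▒▒▒▒▒▒


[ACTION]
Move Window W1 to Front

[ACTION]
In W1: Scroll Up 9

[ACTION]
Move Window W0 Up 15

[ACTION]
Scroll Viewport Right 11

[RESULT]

     ┃ ImageViewer                        ┃
━━━━━━━━━━━━━━━━━━━━━━┓───────────────────┨
r                     ┃                   ┃
──────────────────────┨                   ┃
ail,date,status      ▲┃                   ┃
bob84@example.com,202█┃                   ┃
rank33@example.com,20░┃░░░░░░░░░░░░░░░░░░ ┃
ve15@example.com,2024░┃░░░░░░░░░░░░░░░░░░ ┃
ank26@example.com,202░┃░░░░░░░░░░░░░░░░░░ ┃
ack41@example.com,202░┃░░░░░░░░░░░░░░░░░░ ┃
ack52@example.com,202░┃▒▒▒▒▒▒▒▒▒▒▒▒▒▒▒▒▒▒ ┃
vy37@example.com,2024░┃▒▒▒▒▒▒▒▒▒▒▒▒▒▒▒▒▒▒ ┃
ve38@example.com,2024░┃▒▒▒▒▒▒▒▒▒▒▒▒▒▒▒▒▒▒ ┃
hank83@example.com,20▼┃▒▒▒▒▒▒▒▒▒▒▒▒▒▒▒▒▒▒ ┃


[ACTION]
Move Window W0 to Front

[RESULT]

     ┃ ImageViewer                        ┃
━━━━━┠────────────────────────────────────┨
r    ┃                                    ┃
─────┃                                    ┃
ail,d┃                                    ┃
bob84┃                                    ┃
rank3┃░░░░░░░░░░░░░░░░░░░░░░░░░░░░░░░░░░░ ┃
ve15@┃░░░░░░░░░░░░░░░░░░░░░░░░░░░░░░░░░░░ ┃
ank26┃░░░░░░░░░░░░░░░░░░░░░░░░░░░░░░░░░░░ ┃
ack41┃░░░░░░░░░░░░░░░░░░░░░░░░░░░░░░░░░░░ ┃
ack52┃▒▒▒▒▒▒▒▒▒▒▒▒▒▒▒▒▒▒▒▒▒▒▒▒▒▒▒▒▒▒▒▒▒▒▒ ┃
vy37@┃▒▒▒▒▒▒▒▒▒▒▒▒▒▒▒▒▒▒▒▒▒▒▒▒▒▒▒▒▒▒▒▒▒▒▒ ┃
ve38@┃▒▒▒▒▒▒▒▒▒▒▒▒▒▒▒▒▒▒▒▒▒▒▒▒▒▒▒▒▒▒▒▒▒▒▒ ┃
hank8┃▒▒▒▒▒▒▒▒▒▒▒▒▒▒▒▒▒▒▒▒▒▒▒▒▒▒▒▒▒▒▒▒▒▒▒ ┃


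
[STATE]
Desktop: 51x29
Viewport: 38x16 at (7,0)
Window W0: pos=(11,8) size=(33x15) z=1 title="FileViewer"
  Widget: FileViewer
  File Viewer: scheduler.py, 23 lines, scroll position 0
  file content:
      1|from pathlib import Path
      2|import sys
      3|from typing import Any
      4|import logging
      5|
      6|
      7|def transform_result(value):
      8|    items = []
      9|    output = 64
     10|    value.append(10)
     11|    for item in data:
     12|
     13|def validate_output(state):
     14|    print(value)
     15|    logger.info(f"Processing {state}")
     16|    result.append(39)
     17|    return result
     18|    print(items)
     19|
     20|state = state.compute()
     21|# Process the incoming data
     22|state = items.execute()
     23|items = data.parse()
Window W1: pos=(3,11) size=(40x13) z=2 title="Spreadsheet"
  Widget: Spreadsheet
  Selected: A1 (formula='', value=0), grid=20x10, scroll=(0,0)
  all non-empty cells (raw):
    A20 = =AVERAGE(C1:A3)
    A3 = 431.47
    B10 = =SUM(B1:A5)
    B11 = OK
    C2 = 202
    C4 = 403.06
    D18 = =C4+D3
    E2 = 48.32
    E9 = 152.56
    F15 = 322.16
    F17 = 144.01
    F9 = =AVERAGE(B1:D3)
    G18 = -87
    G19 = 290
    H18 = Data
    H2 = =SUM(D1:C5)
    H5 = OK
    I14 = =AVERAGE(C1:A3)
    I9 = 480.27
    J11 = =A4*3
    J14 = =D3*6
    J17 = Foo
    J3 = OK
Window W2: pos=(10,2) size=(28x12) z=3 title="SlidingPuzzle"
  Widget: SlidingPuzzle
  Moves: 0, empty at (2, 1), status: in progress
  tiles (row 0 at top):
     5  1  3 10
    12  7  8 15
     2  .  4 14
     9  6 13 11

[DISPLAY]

                                      
                                      
   ┏━━━━━━━━━━━━━━━━━━━━━━━━━━┓       
   ┃ SlidingPuzzle            ┃       
   ┠──────────────────────────┨       
   ┃┌────┬────┬────┬────┐     ┃       
   ┃│  5 │  1 │  3 │ 10 │     ┃       
   ┃├────┼────┼────┼────┤     ┃       
   ┃│ 12 │  7 │  8 │ 15 │     ┃━━━━━┓ 
   ┃├────┼────┼────┼────┤     ┃     ┃ 
   ┃│  2 │    │  4 │ 14 │     ┃─────┨ 
━━━┃├────┼────┼────┼────┤     ┃━━━━┓┃ 
rea┃│  9 │  6 │ 13 │ 11 │     ┃    ┃┃ 
───┗━━━━━━━━━━━━━━━━━━━━━━━━━━┛────┨┃ 
                                   ┃┃ 
    A       B       C       D      ┃┃ 


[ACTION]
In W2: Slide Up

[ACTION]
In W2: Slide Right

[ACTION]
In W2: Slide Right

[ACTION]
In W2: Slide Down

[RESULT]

                                      
                                      
   ┏━━━━━━━━━━━━━━━━━━━━━━━━━━┓       
   ┃ SlidingPuzzle            ┃       
   ┠──────────────────────────┨       
   ┃┌────┬────┬────┬────┐     ┃       
   ┃│  5 │  1 │  3 │ 10 │     ┃       
   ┃├────┼────┼────┼────┤     ┃       
   ┃│ 12 │  7 │  8 │ 15 │     ┃━━━━━┓ 
   ┃├────┼────┼────┼────┤     ┃     ┃ 
   ┃│    │  6 │  4 │ 14 │     ┃─────┨ 
━━━┃├────┼────┼────┼────┤     ┃━━━━┓┃ 
rea┃│  2 │  9 │ 13 │ 11 │     ┃    ┃┃ 
───┗━━━━━━━━━━━━━━━━━━━━━━━━━━┛────┨┃ 
                                   ┃┃ 
    A       B       C       D      ┃┃ 


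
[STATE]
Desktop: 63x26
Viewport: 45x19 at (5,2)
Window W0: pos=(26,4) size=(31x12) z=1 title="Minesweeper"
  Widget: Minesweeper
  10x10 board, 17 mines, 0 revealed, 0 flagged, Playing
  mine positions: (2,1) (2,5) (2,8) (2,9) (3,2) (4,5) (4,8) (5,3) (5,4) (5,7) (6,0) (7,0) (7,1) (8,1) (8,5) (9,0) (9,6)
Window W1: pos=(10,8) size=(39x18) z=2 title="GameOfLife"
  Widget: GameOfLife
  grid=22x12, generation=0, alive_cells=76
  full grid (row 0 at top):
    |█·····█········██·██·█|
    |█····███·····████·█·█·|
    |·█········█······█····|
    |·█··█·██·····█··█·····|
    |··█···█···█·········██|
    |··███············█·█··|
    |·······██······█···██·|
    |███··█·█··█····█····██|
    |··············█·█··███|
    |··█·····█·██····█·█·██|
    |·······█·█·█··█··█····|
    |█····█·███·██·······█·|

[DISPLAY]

                                             
                                             
                     ┏━━━━━━━━━━━━━━━━━━━━━━━
                     ┃ Minesweeper           
                     ┠───────────────────────
                     ┃■■■■■■■■■■             
     ┏━━━━━━━━━━━━━━━━━━━━━━━━━━━━━━━━━━━━━┓ 
     ┃ GameOfLife                          ┃ 
     ┠─────────────────────────────────────┨ 
     ┃Gen: 0                               ┃ 
     ┃█·····█········██·██·█               ┃ 
     ┃█····███·····████·█·█·               ┃ 
     ┃·█········█······█····               ┃ 
     ┃·█··█·██·····█··█·····               ┃━
     ┃··█···█···█·········██               ┃ 
     ┃··███············█·█··               ┃ 
     ┃·······██······█···██·               ┃ 
     ┃███··█·█··█····█····██               ┃ 
     ┃··············█·█··███               ┃ 


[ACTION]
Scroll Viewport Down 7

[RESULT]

                     ┃■■■■■■■■■■             
     ┏━━━━━━━━━━━━━━━━━━━━━━━━━━━━━━━━━━━━━┓ 
     ┃ GameOfLife                          ┃ 
     ┠─────────────────────────────────────┨ 
     ┃Gen: 0                               ┃ 
     ┃█·····█········██·██·█               ┃ 
     ┃█····███·····████·█·█·               ┃ 
     ┃·█········█······█····               ┃ 
     ┃·█··█·██·····█··█·····               ┃━
     ┃··█···█···█·········██               ┃ 
     ┃··███············█·█··               ┃ 
     ┃·······██······█···██·               ┃ 
     ┃███··█·█··█····█····██               ┃ 
     ┃··············█·█··███               ┃ 
     ┃··█·····█·██····█·█·██               ┃ 
     ┃·······█·█·█··█··█····               ┃ 
     ┃█····█·███·██·······█·               ┃ 
     ┃                                     ┃ 
     ┗━━━━━━━━━━━━━━━━━━━━━━━━━━━━━━━━━━━━━┛ 


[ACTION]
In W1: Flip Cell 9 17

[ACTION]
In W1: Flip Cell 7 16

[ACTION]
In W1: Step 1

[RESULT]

                     ┃■■■■■■■■■■             
     ┏━━━━━━━━━━━━━━━━━━━━━━━━━━━━━━━━━━━━━┓ 
     ┃ GameOfLife                          ┃ 
     ┠─────────────────────────────────────┨ 
     ┃Gen: 1                               ┃ 
     ┃·····███········█·███·               ┃ 
     ┃██···███······█···█·█·               ┃ 
     ┃██···········█···█····               ┃ 
     ┃·██··███··············               ┃━
     ┃·██·█·██············█·               ┃ 
     ┃··██···█··········██·█               ┃ 
     ┃····█·███······█··██·█               ┃ 
     ┃·█····███·····█·█·····               ┃ 
     ┃··█······███······█···               ┃ 
     ┃········████····█·█··█               ┃ 
     ┃······██········██████               ┃ 
     ┃······██·█·██·········               ┃ 
     ┃                                     ┃ 
     ┗━━━━━━━━━━━━━━━━━━━━━━━━━━━━━━━━━━━━━┛ 


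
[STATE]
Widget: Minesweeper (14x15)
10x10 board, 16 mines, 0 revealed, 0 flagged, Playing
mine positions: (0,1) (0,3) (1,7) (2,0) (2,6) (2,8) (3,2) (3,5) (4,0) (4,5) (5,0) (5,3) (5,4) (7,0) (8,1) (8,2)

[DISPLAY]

■■■■■■■■■■    
■■■■■■■■■■    
■■■■■■■■■■    
■■■■■■■■■■    
■■■■■■■■■■    
■■■■■■■■■■    
■■■■■■■■■■    
■■■■■■■■■■    
■■■■■■■■■■    
■■■■■■■■■■    
              
              
              
              
              


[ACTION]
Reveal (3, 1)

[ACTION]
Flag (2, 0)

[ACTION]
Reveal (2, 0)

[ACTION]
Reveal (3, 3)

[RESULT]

■■■■■■■■■■    
■■■■■■■■■■    
⚑■■■■■■■■■    
■3■1■■■■■■    
■■■■■■■■■■    
■■■■■■■■■■    
■■■■■■■■■■    
■■■■■■■■■■    
■■■■■■■■■■    
■■■■■■■■■■    
              
              
              
              
              


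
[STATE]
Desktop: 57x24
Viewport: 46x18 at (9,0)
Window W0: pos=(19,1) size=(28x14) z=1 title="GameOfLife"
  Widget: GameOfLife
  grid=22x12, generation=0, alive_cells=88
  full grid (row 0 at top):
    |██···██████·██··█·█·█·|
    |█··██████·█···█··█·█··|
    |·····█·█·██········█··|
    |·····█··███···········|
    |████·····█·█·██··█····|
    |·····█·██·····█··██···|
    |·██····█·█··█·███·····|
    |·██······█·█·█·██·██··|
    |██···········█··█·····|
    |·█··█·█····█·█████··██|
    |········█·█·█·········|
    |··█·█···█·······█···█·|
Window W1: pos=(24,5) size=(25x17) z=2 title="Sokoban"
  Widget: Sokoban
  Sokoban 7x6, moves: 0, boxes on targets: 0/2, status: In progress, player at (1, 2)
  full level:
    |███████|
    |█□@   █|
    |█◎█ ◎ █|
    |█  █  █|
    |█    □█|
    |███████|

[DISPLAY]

                                              
          ┏━━━━━━━━━━━━━━━━━━━━━━━━━━┓        
          ┃ GameOfLife               ┃        
          ┠──────────────────────────┨        
          ┃Gen: 0                    ┃        
          ┃█··█┏━━━━━━━━━━━━━━━━━━━━━━━┓      
          ┃····┃ Sokoban               ┃      
          ┃····┠───────────────────────┨      
          ┃████┃███████                ┃      
          ┃····┃█□@   █                ┃      
          ┃·██·┃█◎█ ◎ █                ┃      
          ┃·██·┃█  █  █                ┃      
          ┃██··┃█    □█                ┃      
          ┃·█··┃███████                ┃      
          ┗━━━━┃Moves: 0  0/2          ┃      
               ┃                       ┃      
               ┃                       ┃      
               ┃                       ┃      


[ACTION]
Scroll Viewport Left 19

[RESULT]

                                              
                   ┏━━━━━━━━━━━━━━━━━━━━━━━━━━
                   ┃ GameOfLife               
                   ┠──────────────────────────
                   ┃Gen: 0                    
                   ┃█··█┏━━━━━━━━━━━━━━━━━━━━━
                   ┃····┃ Sokoban             
                   ┃····┠─────────────────────
                   ┃████┃███████              
                   ┃····┃█□@   █              
                   ┃·██·┃█◎█ ◎ █              
                   ┃·██·┃█  █  █              
                   ┃██··┃█    □█              
                   ┃·█··┃███████              
                   ┗━━━━┃Moves: 0  0/2        
                        ┃                     
                        ┃                     
                        ┃                     


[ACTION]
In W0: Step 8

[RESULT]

                                              
                   ┏━━━━━━━━━━━━━━━━━━━━━━━━━━
                   ┃ GameOfLife               
                   ┠──────────────────────────
                   ┃Gen: 8                    
                   ┃····┏━━━━━━━━━━━━━━━━━━━━━
                   ┃····┃ Sokoban             
                   ┃·█··┠─────────────────────
                   ┃··██┃███████              
                   ┃····┃█□@   █              
                   ┃··█·┃█◎█ ◎ █              
                   ┃··█·┃█  █  █              
                   ┃·███┃█    □█              
                   ┃····┃███████              
                   ┗━━━━┃Moves: 0  0/2        
                        ┃                     
                        ┃                     
                        ┃                     


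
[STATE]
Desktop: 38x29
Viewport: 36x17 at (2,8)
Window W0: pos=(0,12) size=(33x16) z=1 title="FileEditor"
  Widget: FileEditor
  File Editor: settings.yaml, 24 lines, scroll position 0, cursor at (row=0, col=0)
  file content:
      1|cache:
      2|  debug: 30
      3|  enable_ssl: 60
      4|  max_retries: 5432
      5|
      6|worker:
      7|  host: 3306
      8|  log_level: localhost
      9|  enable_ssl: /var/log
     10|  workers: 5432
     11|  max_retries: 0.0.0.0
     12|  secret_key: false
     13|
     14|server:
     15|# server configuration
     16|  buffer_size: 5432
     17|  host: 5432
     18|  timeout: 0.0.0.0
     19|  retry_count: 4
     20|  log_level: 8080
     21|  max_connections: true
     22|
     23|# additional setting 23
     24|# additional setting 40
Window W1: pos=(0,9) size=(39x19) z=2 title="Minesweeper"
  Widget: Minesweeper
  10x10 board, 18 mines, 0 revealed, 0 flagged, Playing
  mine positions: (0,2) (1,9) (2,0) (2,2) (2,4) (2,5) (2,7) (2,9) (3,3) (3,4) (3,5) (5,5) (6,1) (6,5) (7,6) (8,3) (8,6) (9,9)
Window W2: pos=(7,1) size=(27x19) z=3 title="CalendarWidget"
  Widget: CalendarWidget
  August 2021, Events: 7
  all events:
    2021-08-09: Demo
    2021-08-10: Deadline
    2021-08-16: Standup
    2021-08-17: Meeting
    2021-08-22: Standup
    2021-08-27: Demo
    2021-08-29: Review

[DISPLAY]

     ┃ 9* 10* 11 12 13 14 15   ┃    
━━━━━┃16* 17* 18 19 20 21 22*  ┃━━━━
Mines┃23 24 25 26 27* 28 29*   ┃    
─────┃30 31                    ┃────
■■■■■┃                         ┃    
■■■■■┃                         ┃    
■■■■■┃                         ┃    
■■■■■┃                         ┃    
■■■■■┃                         ┃    
■■■■■┃                         ┃    
■■■■■┃                         ┃    
■■■■■┗━━━━━━━━━━━━━━━━━━━━━━━━━┛    
■■■■■■■■■                           
■■■■■■■■■                           
                                    
                                    
                                    


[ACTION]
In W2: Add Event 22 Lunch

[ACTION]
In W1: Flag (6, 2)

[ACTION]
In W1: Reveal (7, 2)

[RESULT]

     ┃ 9* 10* 11 12 13 14 15   ┃    
━━━━━┃16* 17* 18 19 20 21 22*  ┃━━━━
Mines┃23 24 25 26 27* 28 29*   ┃    
─────┃30 31                    ┃────
■■■■■┃                         ┃    
■■■■■┃                         ┃    
■■■■■┃                         ┃    
■■■■■┃                         ┃    
■■■■■┃                         ┃    
■■■■■┃                         ┃    
■⚑■■■┃                         ┃    
■2■■■┗━━━━━━━━━━━━━━━━━━━━━━━━━┛    
■■■■■■■■■                           
■■■■■■■■■                           
                                    
                                    
                                    


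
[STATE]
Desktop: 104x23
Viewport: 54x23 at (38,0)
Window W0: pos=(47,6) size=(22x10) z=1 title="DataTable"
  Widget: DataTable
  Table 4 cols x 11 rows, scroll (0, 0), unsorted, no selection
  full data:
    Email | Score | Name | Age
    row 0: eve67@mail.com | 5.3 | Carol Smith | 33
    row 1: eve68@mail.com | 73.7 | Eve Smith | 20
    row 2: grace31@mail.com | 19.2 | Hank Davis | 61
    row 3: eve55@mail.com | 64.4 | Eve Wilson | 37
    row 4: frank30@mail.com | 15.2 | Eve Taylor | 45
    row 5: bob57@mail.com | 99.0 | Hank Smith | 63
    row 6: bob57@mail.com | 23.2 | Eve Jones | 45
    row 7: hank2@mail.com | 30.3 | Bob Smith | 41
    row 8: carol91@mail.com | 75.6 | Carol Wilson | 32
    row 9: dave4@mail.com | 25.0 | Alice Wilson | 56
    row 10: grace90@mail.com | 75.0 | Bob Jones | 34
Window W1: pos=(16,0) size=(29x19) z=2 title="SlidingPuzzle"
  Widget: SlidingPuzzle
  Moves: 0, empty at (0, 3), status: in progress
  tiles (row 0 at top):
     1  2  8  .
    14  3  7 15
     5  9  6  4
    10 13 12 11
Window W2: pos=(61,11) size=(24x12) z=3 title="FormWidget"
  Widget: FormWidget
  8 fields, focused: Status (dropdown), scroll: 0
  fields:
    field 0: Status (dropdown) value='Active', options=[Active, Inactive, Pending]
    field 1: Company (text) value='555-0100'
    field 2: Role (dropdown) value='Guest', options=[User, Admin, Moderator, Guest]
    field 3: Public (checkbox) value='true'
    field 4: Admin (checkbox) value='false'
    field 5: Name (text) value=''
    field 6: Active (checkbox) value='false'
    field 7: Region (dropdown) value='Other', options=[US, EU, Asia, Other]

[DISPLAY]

━━━━━━┓                                               
      ┃                                               
──────┨                                               
      ┃                                               
      ┃                                               
      ┃                                               
      ┃  ┏━━━━━━━━━━━━━━━━━━━━┓                       
      ┃  ┃ DataTable          ┃                       
      ┃  ┠────────────────────┨                       
      ┃  ┃Email           │Sco┃                       
      ┃  ┃────────────────┼───┃                       
      ┃  ┃eve67@mail.co┏━━━━━━━━━━━━━━━━━━━━━━┓       
      ┃  ┃eve68@mail.co┃ FormWidget           ┃       
      ┃  ┃grace31@mail.┠──────────────────────┨       
      ┃  ┃eve55@mail.co┃> Status:     [Activ▼]┃       
      ┃  ┗━━━━━━━━━━━━━┃  Company:    [555-01]┃       
      ┃                ┃  Role:       [Guest▼]┃       
      ┃                ┃  Public:     [x]     ┃       
━━━━━━┛                ┃  Admin:      [ ]     ┃       
                       ┃  Name:       [      ]┃       
                       ┃  Active:     [ ]     ┃       
                       ┃  Region:     [Other▼]┃       
                       ┗━━━━━━━━━━━━━━━━━━━━━━┛       


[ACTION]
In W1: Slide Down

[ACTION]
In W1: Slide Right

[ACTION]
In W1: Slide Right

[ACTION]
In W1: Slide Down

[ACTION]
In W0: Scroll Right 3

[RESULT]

━━━━━━┓                                               
      ┃                                               
──────┨                                               
      ┃                                               
      ┃                                               
      ┃                                               
      ┃  ┏━━━━━━━━━━━━━━━━━━━━┓                       
      ┃  ┃ DataTable          ┃                       
      ┃  ┠────────────────────┨                       
      ┃  ┃il           │Score│┃                       
      ┃  ┃─────────────┼─────┼┃                       
      ┃  ┃67@mail.com  ┏━━━━━━━━━━━━━━━━━━━━━━┓       
      ┃  ┃68@mail.com  ┃ FormWidget           ┃       
      ┃  ┃ce31@mail.com┠──────────────────────┨       
      ┃  ┃55@mail.com  ┃> Status:     [Activ▼]┃       
      ┃  ┗━━━━━━━━━━━━━┃  Company:    [555-01]┃       
      ┃                ┃  Role:       [Guest▼]┃       
      ┃                ┃  Public:     [x]     ┃       
━━━━━━┛                ┃  Admin:      [ ]     ┃       
                       ┃  Name:       [      ]┃       
                       ┃  Active:     [ ]     ┃       
                       ┃  Region:     [Other▼]┃       
                       ┗━━━━━━━━━━━━━━━━━━━━━━┛       


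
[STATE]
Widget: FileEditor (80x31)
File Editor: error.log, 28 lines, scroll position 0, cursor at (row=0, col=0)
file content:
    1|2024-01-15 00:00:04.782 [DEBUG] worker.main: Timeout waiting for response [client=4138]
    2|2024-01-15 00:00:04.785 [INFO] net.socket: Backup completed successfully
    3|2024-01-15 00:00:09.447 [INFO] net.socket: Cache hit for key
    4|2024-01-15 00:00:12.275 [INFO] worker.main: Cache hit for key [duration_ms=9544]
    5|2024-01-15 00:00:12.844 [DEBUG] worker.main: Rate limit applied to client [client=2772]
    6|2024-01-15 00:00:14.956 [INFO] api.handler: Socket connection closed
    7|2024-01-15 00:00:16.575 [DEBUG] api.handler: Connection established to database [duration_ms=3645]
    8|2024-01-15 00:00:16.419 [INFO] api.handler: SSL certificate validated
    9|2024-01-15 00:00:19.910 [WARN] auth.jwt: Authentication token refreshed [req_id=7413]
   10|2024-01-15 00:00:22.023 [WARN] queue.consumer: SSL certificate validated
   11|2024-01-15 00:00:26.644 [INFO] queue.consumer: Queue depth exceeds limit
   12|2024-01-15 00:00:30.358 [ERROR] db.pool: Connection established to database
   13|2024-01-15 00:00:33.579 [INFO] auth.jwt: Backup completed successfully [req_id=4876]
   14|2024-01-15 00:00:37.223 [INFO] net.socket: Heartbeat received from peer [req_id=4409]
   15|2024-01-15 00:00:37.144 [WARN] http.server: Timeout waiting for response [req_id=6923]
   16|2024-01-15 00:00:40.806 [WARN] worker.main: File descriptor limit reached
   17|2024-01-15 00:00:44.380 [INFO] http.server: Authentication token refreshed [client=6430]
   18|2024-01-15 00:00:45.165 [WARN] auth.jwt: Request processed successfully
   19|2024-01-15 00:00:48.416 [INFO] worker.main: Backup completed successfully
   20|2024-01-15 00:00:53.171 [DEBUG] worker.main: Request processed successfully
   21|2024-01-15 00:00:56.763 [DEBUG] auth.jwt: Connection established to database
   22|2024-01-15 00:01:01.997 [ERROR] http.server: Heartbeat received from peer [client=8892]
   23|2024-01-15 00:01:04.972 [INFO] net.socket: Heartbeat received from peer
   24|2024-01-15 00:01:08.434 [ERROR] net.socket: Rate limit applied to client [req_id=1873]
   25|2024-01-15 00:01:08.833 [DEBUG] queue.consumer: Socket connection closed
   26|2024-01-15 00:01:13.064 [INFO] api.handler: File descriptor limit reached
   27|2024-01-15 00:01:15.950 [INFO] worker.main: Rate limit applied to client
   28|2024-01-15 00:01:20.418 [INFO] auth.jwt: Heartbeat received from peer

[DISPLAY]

█024-01-15 00:00:04.782 [DEBUG] worker.main: Timeout waiting for response [clie▲
2024-01-15 00:00:04.785 [INFO] net.socket: Backup completed successfully       █
2024-01-15 00:00:09.447 [INFO] net.socket: Cache hit for key                   ░
2024-01-15 00:00:12.275 [INFO] worker.main: Cache hit for key [duration_ms=9544░
2024-01-15 00:00:12.844 [DEBUG] worker.main: Rate limit applied to client [clie░
2024-01-15 00:00:14.956 [INFO] api.handler: Socket connection closed           ░
2024-01-15 00:00:16.575 [DEBUG] api.handler: Connection established to database░
2024-01-15 00:00:16.419 [INFO] api.handler: SSL certificate validated          ░
2024-01-15 00:00:19.910 [WARN] auth.jwt: Authentication token refreshed [req_id░
2024-01-15 00:00:22.023 [WARN] queue.consumer: SSL certificate validated       ░
2024-01-15 00:00:26.644 [INFO] queue.consumer: Queue depth exceeds limit       ░
2024-01-15 00:00:30.358 [ERROR] db.pool: Connection established to database    ░
2024-01-15 00:00:33.579 [INFO] auth.jwt: Backup completed successfully [req_id=░
2024-01-15 00:00:37.223 [INFO] net.socket: Heartbeat received from peer [req_id░
2024-01-15 00:00:37.144 [WARN] http.server: Timeout waiting for response [req_i░
2024-01-15 00:00:40.806 [WARN] worker.main: File descriptor limit reached      ░
2024-01-15 00:00:44.380 [INFO] http.server: Authentication token refreshed [cli░
2024-01-15 00:00:45.165 [WARN] auth.jwt: Request processed successfully        ░
2024-01-15 00:00:48.416 [INFO] worker.main: Backup completed successfully      ░
2024-01-15 00:00:53.171 [DEBUG] worker.main: Request processed successfully    ░
2024-01-15 00:00:56.763 [DEBUG] auth.jwt: Connection established to database   ░
2024-01-15 00:01:01.997 [ERROR] http.server: Heartbeat received from peer [clie░
2024-01-15 00:01:04.972 [INFO] net.socket: Heartbeat received from peer        ░
2024-01-15 00:01:08.434 [ERROR] net.socket: Rate limit applied to client [req_i░
2024-01-15 00:01:08.833 [DEBUG] queue.consumer: Socket connection closed       ░
2024-01-15 00:01:13.064 [INFO] api.handler: File descriptor limit reached      ░
2024-01-15 00:01:15.950 [INFO] worker.main: Rate limit applied to client       ░
2024-01-15 00:01:20.418 [INFO] auth.jwt: Heartbeat received from peer          ░
                                                                               ░
                                                                               ░
                                                                               ▼


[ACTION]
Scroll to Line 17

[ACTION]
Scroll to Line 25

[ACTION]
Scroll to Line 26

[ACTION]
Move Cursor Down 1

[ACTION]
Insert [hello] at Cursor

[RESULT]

2024-01-15 00:00:04.782 [DEBUG] worker.main: Timeout waiting for response [clie▲
hello█024-01-15 00:00:04.785 [INFO] net.socket: Backup completed successfully  █
2024-01-15 00:00:09.447 [INFO] net.socket: Cache hit for key                   ░
2024-01-15 00:00:12.275 [INFO] worker.main: Cache hit for key [duration_ms=9544░
2024-01-15 00:00:12.844 [DEBUG] worker.main: Rate limit applied to client [clie░
2024-01-15 00:00:14.956 [INFO] api.handler: Socket connection closed           ░
2024-01-15 00:00:16.575 [DEBUG] api.handler: Connection established to database░
2024-01-15 00:00:16.419 [INFO] api.handler: SSL certificate validated          ░
2024-01-15 00:00:19.910 [WARN] auth.jwt: Authentication token refreshed [req_id░
2024-01-15 00:00:22.023 [WARN] queue.consumer: SSL certificate validated       ░
2024-01-15 00:00:26.644 [INFO] queue.consumer: Queue depth exceeds limit       ░
2024-01-15 00:00:30.358 [ERROR] db.pool: Connection established to database    ░
2024-01-15 00:00:33.579 [INFO] auth.jwt: Backup completed successfully [req_id=░
2024-01-15 00:00:37.223 [INFO] net.socket: Heartbeat received from peer [req_id░
2024-01-15 00:00:37.144 [WARN] http.server: Timeout waiting for response [req_i░
2024-01-15 00:00:40.806 [WARN] worker.main: File descriptor limit reached      ░
2024-01-15 00:00:44.380 [INFO] http.server: Authentication token refreshed [cli░
2024-01-15 00:00:45.165 [WARN] auth.jwt: Request processed successfully        ░
2024-01-15 00:00:48.416 [INFO] worker.main: Backup completed successfully      ░
2024-01-15 00:00:53.171 [DEBUG] worker.main: Request processed successfully    ░
2024-01-15 00:00:56.763 [DEBUG] auth.jwt: Connection established to database   ░
2024-01-15 00:01:01.997 [ERROR] http.server: Heartbeat received from peer [clie░
2024-01-15 00:01:04.972 [INFO] net.socket: Heartbeat received from peer        ░
2024-01-15 00:01:08.434 [ERROR] net.socket: Rate limit applied to client [req_i░
2024-01-15 00:01:08.833 [DEBUG] queue.consumer: Socket connection closed       ░
2024-01-15 00:01:13.064 [INFO] api.handler: File descriptor limit reached      ░
2024-01-15 00:01:15.950 [INFO] worker.main: Rate limit applied to client       ░
2024-01-15 00:01:20.418 [INFO] auth.jwt: Heartbeat received from peer          ░
                                                                               ░
                                                                               ░
                                                                               ▼


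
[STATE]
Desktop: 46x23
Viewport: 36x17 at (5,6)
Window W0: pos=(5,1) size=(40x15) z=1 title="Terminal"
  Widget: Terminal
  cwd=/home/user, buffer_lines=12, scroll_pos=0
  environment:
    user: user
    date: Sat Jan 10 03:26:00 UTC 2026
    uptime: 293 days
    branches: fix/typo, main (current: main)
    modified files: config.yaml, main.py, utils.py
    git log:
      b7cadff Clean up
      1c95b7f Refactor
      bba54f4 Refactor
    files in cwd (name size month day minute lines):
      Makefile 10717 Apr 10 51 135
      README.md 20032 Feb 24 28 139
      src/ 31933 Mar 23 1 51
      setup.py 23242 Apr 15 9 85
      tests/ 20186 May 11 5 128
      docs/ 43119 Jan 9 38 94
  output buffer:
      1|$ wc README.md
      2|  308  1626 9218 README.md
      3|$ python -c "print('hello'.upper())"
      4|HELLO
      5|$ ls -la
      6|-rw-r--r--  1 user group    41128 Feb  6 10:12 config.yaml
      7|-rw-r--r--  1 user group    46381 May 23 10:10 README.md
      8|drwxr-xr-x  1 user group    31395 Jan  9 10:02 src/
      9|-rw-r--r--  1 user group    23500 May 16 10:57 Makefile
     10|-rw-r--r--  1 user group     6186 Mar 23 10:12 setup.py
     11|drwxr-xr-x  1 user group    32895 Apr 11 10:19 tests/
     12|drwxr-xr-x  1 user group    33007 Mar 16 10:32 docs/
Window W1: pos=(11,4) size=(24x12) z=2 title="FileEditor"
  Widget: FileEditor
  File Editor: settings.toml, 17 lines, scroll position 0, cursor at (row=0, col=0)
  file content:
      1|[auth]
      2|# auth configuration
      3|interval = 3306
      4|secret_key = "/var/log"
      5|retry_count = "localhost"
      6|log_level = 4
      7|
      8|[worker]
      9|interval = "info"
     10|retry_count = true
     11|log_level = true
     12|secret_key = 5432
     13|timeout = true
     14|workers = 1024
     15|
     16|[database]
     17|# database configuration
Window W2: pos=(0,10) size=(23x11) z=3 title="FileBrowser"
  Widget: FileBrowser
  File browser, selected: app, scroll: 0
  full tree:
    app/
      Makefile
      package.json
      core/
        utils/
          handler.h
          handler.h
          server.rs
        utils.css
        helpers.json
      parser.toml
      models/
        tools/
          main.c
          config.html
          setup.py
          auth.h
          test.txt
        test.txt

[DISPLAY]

┃$ pyt┠──────────────────────┨per())
┃HELLO┃█auth]               ▲┃      
┃$ ls ┃# auth configuration █┃      
┃-rw-r┃interval = 3306      ░┃1128 F
━━━━━━━━━━━━━━━━━┓= "/var/lo░┃6381 M
eBrowser         ┃ = "localh░┃1395 J
─────────────────┨ 4        ░┃3500 M
] app/           ┃          ░┃6186 M
Makefile         ┃          ▼┃2895 A
package.json     ┃━━━━━━━━━━━┛━━━━━━
[+] core/        ┃                  
parser.toml      ┃                  
[+] models/      ┃                  
                 ┃                  
━━━━━━━━━━━━━━━━━┛                  
                                    
                                    


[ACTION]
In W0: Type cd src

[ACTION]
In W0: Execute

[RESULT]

┃-rw-r┠──────────────────────┨6381 M
┃drwxr┃█auth]               ▲┃1395 J
┃-rw-r┃# auth configuration █┃3500 M
┃-rw-r┃interval = 3306      ░┃6186 M
━━━━━━━━━━━━━━━━━┓= "/var/lo░┃2895 A
eBrowser         ┃ = "localh░┃3007 M
─────────────────┨ 4        ░┃      
] app/           ┃          ░┃      
Makefile         ┃          ▼┃      
package.json     ┃━━━━━━━━━━━┛━━━━━━
[+] core/        ┃                  
parser.toml      ┃                  
[+] models/      ┃                  
                 ┃                  
━━━━━━━━━━━━━━━━━┛                  
                                    
                                    


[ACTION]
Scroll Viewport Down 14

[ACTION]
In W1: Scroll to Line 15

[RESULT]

┃-rw-r┠──────────────────────┨6381 M
┃drwxr┃retry_count = true   ▲┃1395 J
┃-rw-r┃log_level = true     ░┃3500 M
┃-rw-r┃secret_key = 5432    ░┃6186 M
━━━━━━━━━━━━━━━━━┓rue       ░┃2895 A
eBrowser         ┃024       ░┃3007 M
─────────────────┨          ░┃      
] app/           ┃          █┃      
Makefile         ┃configurat▼┃      
package.json     ┃━━━━━━━━━━━┛━━━━━━
[+] core/        ┃                  
parser.toml      ┃                  
[+] models/      ┃                  
                 ┃                  
━━━━━━━━━━━━━━━━━┛                  
                                    
                                    


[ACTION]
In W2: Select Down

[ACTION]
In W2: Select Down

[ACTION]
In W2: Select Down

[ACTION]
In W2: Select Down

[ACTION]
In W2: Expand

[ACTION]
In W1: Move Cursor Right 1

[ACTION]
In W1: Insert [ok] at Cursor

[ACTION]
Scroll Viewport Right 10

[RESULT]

r┠──────────────────────┨6381 May ┃ 
r┃retry_count = true   ▲┃1395 Jan ┃ 
r┃log_level = true     ░┃3500 May ┃ 
r┃secret_key = 5432    ░┃6186 Mar ┃ 
━━━━━━━━━━━━┓rue       ░┃2895 Apr ┃ 
ser         ┃024       ░┃3007 Mar ┃ 
────────────┨          ░┃         ┃ 
/           ┃          █┃         ┃ 
ile         ┃configurat▼┃         ┃ 
ge.json     ┃━━━━━━━━━━━┛━━━━━━━━━┛ 
ore/        ┃                       
r.toml      ┃                       
odels/      ┃                       
            ┃                       
━━━━━━━━━━━━┛                       
                                    
                                    
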